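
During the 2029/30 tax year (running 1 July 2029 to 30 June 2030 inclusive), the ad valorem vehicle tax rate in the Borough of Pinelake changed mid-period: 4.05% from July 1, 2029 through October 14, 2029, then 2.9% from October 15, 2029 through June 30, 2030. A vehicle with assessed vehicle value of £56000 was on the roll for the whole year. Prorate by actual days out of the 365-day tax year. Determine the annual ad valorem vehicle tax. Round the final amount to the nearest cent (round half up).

July 1 – October 14, 2029: 106 days at 4.05% → £56000 × 4.05% × 106/365 = £658.6521
October 15, 2029 – June 30, 2030: 259 days at 2.9% → £56000 × 2.9% × 259/365 = £1152.3726
Total = £1811.0247

£1811.02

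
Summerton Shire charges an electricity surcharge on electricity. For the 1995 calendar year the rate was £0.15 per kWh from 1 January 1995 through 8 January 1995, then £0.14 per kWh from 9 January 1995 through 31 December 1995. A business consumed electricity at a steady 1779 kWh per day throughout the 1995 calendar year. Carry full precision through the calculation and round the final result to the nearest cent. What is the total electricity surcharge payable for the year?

1 January – 8 January 1995: 8 days × 1779 kWh/day = 14,232 kWh at £0.15/kWh → £2,134.80
9 January – 31 December 1995: 357 days × 1779 kWh/day = 635,103 kWh at £0.14/kWh → £88,914.42

£91,049.22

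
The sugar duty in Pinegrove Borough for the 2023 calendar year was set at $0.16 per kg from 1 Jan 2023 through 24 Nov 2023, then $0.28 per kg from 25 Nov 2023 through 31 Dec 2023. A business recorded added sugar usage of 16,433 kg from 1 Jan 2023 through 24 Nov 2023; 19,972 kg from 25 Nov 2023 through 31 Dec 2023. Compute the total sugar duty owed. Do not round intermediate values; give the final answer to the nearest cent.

1 Jan – 24 Nov 2023: 16,433 kg at $0.16/kg → $2,629.28
25 Nov – 31 Dec 2023: 19,972 kg at $0.28/kg → $5,592.16

$8,221.44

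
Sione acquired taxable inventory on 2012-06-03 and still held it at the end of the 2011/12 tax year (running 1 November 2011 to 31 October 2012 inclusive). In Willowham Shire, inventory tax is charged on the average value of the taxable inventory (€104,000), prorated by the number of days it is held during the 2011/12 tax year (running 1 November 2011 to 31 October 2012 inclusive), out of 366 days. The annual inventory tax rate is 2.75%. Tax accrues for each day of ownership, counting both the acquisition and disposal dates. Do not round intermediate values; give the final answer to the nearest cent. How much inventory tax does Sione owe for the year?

€1,179.95

Days held (2012-06-03 to 2012-10-31): 151 out of 366
Tax = €104,000 × 2.75% × 151/366 = €1,179.9454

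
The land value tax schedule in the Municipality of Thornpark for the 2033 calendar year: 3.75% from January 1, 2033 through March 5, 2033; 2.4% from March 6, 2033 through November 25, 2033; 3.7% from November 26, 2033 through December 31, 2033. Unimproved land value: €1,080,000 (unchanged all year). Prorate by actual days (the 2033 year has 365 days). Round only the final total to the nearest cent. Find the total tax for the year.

€29,861.26

January 1 – March 5, 2033: 64 days at 3.75% → €1,080,000 × 3.75% × 64/365 = €7,101.3699
March 6 – November 25, 2033: 265 days at 2.4% → €1,080,000 × 2.4% × 265/365 = €18,818.6301
November 26 – December 31, 2033: 36 days at 3.7% → €1,080,000 × 3.7% × 36/365 = €3,941.2603
Total = €29,861.2603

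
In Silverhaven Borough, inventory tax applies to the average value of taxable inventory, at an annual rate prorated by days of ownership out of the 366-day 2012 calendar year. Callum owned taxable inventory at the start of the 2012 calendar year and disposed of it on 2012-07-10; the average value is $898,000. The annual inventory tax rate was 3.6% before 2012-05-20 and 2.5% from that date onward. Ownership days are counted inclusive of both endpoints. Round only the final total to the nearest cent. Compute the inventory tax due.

$15,555.52

2012-01-01 to 2012-05-19: 140 days at 3.6% → $898,000 × 3.6% × 140/366 = $12,365.9016
2012-05-20 to 2012-07-10: 52 days at 2.5% → $898,000 × 2.5% × 52/366 = $3,189.6175
Total = $15,555.5191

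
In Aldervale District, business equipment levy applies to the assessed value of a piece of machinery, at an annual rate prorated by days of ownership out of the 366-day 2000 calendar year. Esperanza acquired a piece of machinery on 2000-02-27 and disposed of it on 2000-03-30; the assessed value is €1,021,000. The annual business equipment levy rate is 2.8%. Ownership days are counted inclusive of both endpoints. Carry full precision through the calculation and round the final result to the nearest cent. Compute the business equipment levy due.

Days held (2000-02-27 to 2000-03-30): 33 out of 366
Tax = €1,021,000 × 2.8% × 33/366 = €2,577.6066

€2,577.61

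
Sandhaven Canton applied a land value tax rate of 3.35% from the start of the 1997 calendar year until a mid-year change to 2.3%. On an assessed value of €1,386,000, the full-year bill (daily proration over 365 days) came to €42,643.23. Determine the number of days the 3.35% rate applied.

Let d = days at the first rate; then 365 − d days at the second rate.
€1,386,000 × [3.35%·d + 2.3%·(365−d)] / 365 = €42,643.23
Solving gives d = 270, so the new rate took effect on September 28, 1997.

270 days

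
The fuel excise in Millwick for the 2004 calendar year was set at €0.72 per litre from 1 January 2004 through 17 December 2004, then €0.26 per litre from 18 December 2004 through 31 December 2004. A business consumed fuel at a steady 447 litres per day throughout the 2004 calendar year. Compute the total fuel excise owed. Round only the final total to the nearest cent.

€114,914.76

1 January – 17 December 2004: 352 days × 447 litres/day = 157,344 litres at €0.72/litre → €113,287.68
18 December – 31 December 2004: 14 days × 447 litres/day = 6,258 litres at €0.26/litre → €1,627.08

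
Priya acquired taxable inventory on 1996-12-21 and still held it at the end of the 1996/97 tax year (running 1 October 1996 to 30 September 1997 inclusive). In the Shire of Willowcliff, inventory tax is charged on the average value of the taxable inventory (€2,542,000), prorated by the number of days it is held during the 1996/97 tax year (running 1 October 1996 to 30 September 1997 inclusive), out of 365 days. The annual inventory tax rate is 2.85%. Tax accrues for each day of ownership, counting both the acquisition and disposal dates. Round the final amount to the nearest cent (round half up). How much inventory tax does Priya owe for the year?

€56,369.72

Days held (1996-12-21 to 1997-09-30): 284 out of 365
Tax = €2,542,000 × 2.85% × 284/365 = €56,369.7205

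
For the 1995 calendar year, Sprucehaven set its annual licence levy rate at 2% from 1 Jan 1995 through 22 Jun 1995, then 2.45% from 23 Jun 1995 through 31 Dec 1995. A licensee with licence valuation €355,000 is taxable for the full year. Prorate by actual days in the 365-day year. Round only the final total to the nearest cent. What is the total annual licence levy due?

1 Jan – 22 Jun 1995: 173 days at 2% → €355,000 × 2% × 173/365 = €3,365.2055
23 Jun – 31 Dec 1995: 192 days at 2.45% → €355,000 × 2.45% × 192/365 = €4,575.1233
Total = €7,940.3288

€7,940.33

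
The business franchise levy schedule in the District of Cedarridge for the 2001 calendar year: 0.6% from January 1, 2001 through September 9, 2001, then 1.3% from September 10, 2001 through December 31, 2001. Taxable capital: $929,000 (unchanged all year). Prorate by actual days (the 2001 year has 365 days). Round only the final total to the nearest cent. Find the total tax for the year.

$7,587.26

January 1 – September 9, 2001: 252 days at 0.6% → $929,000 × 0.6% × 252/365 = $3,848.3507
September 10 – December 31, 2001: 113 days at 1.3% → $929,000 × 1.3% × 113/365 = $3,738.9068
Total = $7,587.2575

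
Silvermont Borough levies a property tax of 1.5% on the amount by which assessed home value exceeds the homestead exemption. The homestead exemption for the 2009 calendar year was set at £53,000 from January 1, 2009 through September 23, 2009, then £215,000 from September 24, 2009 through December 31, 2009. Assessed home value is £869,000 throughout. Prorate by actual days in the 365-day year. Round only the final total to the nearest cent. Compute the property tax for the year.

£11,580.90

January 1 – September 23, 2009: 266 days, exemption £53,000 → (£869,000 − £53,000) × 1.5% × 266/365 = £8,920.1096
September 24 – December 31, 2009: 99 days, exemption £215,000 → (£869,000 − £215,000) × 1.5% × 99/365 = £2,660.7945
Total = £11,580.9041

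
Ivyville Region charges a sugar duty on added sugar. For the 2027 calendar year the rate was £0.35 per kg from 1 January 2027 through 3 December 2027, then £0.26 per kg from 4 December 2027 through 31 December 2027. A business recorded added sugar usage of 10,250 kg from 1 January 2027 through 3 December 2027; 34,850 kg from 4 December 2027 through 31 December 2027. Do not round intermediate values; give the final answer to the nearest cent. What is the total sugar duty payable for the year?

£12,648.50

1 January – 3 December 2027: 10,250 kg at £0.35/kg → £3,587.50
4 December – 31 December 2027: 34,850 kg at £0.26/kg → £9,061.00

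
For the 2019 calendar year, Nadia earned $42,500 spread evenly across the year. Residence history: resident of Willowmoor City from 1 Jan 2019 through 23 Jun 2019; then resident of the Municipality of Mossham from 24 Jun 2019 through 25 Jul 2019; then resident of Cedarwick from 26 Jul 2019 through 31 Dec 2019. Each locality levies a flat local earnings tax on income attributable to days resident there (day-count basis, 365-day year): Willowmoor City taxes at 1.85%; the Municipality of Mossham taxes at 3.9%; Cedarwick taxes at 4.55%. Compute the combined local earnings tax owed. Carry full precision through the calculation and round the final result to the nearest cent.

Willowmoor City, 1 Jan – 23 Jun 2019: 174 days → $42,500 × 1.85% × 174/365 = $374.8151
The Municipality of Mossham, 24 Jun – 25 Jul 2019: 32 days → $42,500 × 3.9% × 32/365 = $145.3151
Cedarwick, 26 Jul – 31 Dec 2019: 159 days → $42,500 × 4.55% × 159/365 = $842.3733
Total = $1,362.5034

$1,362.50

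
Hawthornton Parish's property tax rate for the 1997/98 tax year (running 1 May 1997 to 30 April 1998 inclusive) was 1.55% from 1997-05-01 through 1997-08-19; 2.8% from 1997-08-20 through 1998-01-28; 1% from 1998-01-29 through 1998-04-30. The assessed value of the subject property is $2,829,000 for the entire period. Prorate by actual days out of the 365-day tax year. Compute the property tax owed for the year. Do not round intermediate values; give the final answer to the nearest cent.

$55,622.79

1997-05-01 to 1997-08-19: 111 days at 1.55% → $2,829,000 × 1.55% × 111/365 = $13,335.0534
1997-08-20 to 1998-01-28: 162 days at 2.8% → $2,829,000 × 2.8% × 162/365 = $35,157.1068
1998-01-29 to 1998-04-30: 92 days at 1% → $2,829,000 × 1% × 92/365 = $7,130.6301
Total = $55,622.7904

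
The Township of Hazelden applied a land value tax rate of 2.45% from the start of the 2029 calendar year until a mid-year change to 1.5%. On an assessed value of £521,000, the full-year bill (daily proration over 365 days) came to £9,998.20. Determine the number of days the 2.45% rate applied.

Let d = days at the first rate; then 365 − d days at the second rate.
£521,000 × [2.45%·d + 1.5%·(365−d)] / 365 = £9,998.20
Solving gives d = 161, so the new rate took effect on June 11, 2029.

161 days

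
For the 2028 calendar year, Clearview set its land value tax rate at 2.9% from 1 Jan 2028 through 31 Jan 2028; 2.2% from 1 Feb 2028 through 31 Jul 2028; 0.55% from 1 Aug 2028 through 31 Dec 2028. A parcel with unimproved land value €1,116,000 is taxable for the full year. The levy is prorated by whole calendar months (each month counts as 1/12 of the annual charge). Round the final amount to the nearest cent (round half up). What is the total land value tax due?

€17,530.50

1 Jan – 31 Jan 2028: 1 month at 2.9% → €1,116,000 × 2.9% × 1/12 = €2,697.0000
1 Feb – 31 Jul 2028: 6 months at 2.2% → €1,116,000 × 2.2% × 6/12 = €12,276.0000
1 Aug – 31 Dec 2028: 5 months at 0.55% → €1,116,000 × 0.55% × 5/12 = €2,557.5000
Total = €17,530.5000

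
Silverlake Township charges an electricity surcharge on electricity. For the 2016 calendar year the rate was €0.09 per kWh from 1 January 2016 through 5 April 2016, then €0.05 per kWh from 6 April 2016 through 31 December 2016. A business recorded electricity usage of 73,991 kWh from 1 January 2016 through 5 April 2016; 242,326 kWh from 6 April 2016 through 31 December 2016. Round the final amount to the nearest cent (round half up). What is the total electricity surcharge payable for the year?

€18,775.49

1 January – 5 April 2016: 73,991 kWh at €0.09/kWh → €6,659.19
6 April – 31 December 2016: 242,326 kWh at €0.05/kWh → €12,116.30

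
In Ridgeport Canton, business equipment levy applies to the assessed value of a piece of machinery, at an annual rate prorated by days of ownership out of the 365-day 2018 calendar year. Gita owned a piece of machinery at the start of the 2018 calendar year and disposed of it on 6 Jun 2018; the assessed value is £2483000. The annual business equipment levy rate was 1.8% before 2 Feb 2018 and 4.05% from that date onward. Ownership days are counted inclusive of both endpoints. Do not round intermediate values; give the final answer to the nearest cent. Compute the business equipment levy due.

£38357.25

1 Jan – 1 Feb 2018: 32 days at 1.8% → £2483000 × 1.8% × 32/365 = £3918.3781
2 Feb – 6 Jun 2018: 125 days at 4.05% → £2483000 × 4.05% × 125/365 = £34438.8699
Total = £38357.2479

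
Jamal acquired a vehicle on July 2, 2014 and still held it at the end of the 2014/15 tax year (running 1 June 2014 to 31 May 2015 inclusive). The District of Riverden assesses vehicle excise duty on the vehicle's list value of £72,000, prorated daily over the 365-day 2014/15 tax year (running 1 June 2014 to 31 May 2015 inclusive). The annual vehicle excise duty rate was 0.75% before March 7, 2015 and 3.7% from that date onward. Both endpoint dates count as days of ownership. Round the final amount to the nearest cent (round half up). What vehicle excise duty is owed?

July 2, 2014 – March 6, 2015: 248 days at 0.75% → £72,000 × 0.75% × 248/365 = £366.9041
March 7 – May 31, 2015: 86 days at 3.7% → £72,000 × 3.7% × 86/365 = £627.6822
Total = £994.5863

£994.59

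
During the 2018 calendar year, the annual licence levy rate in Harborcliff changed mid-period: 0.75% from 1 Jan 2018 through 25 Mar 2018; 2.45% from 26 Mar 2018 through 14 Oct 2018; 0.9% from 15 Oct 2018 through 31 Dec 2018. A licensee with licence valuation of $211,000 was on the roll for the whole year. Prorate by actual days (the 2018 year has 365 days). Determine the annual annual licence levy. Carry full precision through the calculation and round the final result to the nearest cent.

$3,645.10

1 Jan – 25 Mar 2018: 84 days at 0.75% → $211,000 × 0.75% × 84/365 = $364.1918
26 Mar – 14 Oct 2018: 203 days at 2.45% → $211,000 × 2.45% × 203/365 = $2,875.0918
15 Oct – 31 Dec 2018: 78 days at 0.9% → $211,000 × 0.9% × 78/365 = $405.8137
Total = $3,645.0973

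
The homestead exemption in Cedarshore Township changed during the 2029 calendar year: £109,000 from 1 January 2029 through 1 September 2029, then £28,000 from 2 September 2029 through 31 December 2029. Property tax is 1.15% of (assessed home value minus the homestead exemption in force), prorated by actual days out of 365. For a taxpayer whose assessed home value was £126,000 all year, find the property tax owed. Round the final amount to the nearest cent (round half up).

£504.30

1 January – 1 September 2029: 244 days, exemption £109,000 → (£126,000 − £109,000) × 1.15% × 244/365 = £130.6904
2 September – 31 December 2029: 121 days, exemption £28,000 → (£126,000 − £28,000) × 1.15% × 121/365 = £373.6082
Total = £504.2986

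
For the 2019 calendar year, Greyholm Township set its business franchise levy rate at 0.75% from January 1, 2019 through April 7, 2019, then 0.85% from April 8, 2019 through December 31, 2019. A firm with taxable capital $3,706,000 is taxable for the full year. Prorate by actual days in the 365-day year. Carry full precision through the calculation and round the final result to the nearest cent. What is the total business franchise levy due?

$30,516.12

January 1 – April 7, 2019: 97 days at 0.75% → $3,706,000 × 0.75% × 97/365 = $7,386.6164
April 8 – December 31, 2019: 268 days at 0.85% → $3,706,000 × 0.85% × 268/365 = $23,129.5014
Total = $30,516.1178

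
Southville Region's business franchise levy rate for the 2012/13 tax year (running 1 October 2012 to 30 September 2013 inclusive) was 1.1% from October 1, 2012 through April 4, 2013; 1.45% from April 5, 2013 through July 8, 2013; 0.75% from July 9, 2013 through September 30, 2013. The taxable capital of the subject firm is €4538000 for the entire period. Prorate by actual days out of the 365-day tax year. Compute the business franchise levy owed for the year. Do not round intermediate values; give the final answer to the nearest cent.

October 1, 2012 – April 4, 2013: 186 days at 1.1% → €4538000 × 1.1% × 186/365 = €25437.6658
April 5 – July 8, 2013: 95 days at 1.45% → €4538000 × 1.45% × 95/365 = €17126.2877
July 9 – September 30, 2013: 84 days at 0.75% → €4538000 × 0.75% × 84/365 = €7832.7123
Total = €50396.6658

€50396.67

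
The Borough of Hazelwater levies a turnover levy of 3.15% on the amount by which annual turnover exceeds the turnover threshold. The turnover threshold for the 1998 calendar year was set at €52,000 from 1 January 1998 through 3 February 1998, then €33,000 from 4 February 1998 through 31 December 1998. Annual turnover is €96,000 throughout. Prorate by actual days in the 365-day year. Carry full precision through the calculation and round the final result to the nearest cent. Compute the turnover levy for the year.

€1,928.75

1 January – 3 February 1998: 34 days, exemption €52,000 → (€96,000 − €52,000) × 3.15% × 34/365 = €129.1068
4 February – 31 December 1998: 331 days, exemption €33,000 → (€96,000 − €33,000) × 3.15% × 331/365 = €1,799.6425
Total = €1,928.7493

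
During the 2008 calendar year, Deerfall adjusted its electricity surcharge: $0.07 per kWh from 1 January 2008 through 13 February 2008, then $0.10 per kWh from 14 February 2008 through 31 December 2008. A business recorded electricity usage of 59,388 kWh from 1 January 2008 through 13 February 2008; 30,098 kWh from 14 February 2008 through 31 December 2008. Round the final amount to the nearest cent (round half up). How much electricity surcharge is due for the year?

1 January – 13 February 2008: 59,388 kWh at $0.07/kWh → $4157.16
14 February – 31 December 2008: 30,098 kWh at $0.10/kWh → $3009.80

$7166.96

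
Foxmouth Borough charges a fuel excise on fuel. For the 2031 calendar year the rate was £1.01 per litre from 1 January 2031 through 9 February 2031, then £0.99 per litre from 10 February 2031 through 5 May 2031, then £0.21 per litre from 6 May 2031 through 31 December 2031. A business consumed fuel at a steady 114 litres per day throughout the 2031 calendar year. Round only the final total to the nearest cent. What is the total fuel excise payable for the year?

£19,944.30

1 January – 9 February 2031: 40 days × 114 litres/day = 4,560 litres at £1.01/litre → £4,605.60
10 February – 5 May 2031: 85 days × 114 litres/day = 9,690 litres at £0.99/litre → £9,593.10
6 May – 31 December 2031: 240 days × 114 litres/day = 27,360 litres at £0.21/litre → £5,745.60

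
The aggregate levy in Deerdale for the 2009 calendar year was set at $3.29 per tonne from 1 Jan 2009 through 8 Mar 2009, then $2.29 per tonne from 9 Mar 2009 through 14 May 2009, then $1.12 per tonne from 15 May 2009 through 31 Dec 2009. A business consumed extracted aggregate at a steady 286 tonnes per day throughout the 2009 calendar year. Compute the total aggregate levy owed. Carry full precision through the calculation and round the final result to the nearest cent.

1 Jan – 8 Mar 2009: 67 days × 286 tonnes/day = 19,162 tonnes at $3.29/tonne → $63,042.98
9 Mar – 14 May 2009: 67 days × 286 tonnes/day = 19,162 tonnes at $2.29/tonne → $43,880.98
15 May – 31 Dec 2009: 231 days × 286 tonnes/day = 66,066 tonnes at $1.12/tonne → $73,993.92

$180,917.88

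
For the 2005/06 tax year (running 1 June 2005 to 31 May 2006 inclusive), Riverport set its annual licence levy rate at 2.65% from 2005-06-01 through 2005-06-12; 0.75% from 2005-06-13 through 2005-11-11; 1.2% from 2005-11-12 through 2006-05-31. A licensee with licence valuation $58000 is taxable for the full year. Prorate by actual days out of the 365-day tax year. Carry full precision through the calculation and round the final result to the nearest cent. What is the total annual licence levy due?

$614.96

2005-06-01 to 2005-06-12: 12 days at 2.65% → $58000 × 2.65% × 12/365 = $50.5315
2005-06-13 to 2005-11-11: 152 days at 0.75% → $58000 × 0.75% × 152/365 = $181.1507
2005-11-12 to 2006-05-31: 201 days at 1.2% → $58000 × 1.2% × 201/365 = $383.2767
Total = $614.9589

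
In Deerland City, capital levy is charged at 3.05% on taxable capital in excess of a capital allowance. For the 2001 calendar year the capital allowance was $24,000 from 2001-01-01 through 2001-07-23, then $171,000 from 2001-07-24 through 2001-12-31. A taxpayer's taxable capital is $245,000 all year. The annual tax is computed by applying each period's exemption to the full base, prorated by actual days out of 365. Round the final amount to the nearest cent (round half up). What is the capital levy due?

$4,762.85

2001-01-01 to 2001-07-23: 204 days, exemption $24,000 → ($245,000 − $24,000) × 3.05% × 204/365 = $3,767.2932
2001-07-24 to 2001-12-31: 161 days, exemption $171,000 → ($245,000 − $171,000) × 3.05% × 161/365 = $995.5534
Total = $4,762.8466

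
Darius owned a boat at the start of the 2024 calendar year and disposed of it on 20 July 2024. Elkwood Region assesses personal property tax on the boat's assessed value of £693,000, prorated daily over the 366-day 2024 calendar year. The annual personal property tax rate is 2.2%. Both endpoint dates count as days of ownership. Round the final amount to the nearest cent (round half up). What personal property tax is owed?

Days held (1 January – 20 July 2024): 202 out of 366
Tax = £693,000 × 2.2% × 202/366 = £8,414.4590

£8,414.46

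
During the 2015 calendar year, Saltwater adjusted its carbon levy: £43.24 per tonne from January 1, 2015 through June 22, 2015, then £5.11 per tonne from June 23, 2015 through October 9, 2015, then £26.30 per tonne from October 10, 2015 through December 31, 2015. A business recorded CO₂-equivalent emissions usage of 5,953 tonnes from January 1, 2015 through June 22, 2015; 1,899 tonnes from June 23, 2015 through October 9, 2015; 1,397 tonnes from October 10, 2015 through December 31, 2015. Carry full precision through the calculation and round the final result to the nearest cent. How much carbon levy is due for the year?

January 1 – June 22, 2015: 5,953 tonnes at £43.24/tonne → £257407.72
June 23 – October 9, 2015: 1,899 tonnes at £5.11/tonne → £9703.89
October 10 – December 31, 2015: 1,397 tonnes at £26.30/tonne → £36741.10

£303852.71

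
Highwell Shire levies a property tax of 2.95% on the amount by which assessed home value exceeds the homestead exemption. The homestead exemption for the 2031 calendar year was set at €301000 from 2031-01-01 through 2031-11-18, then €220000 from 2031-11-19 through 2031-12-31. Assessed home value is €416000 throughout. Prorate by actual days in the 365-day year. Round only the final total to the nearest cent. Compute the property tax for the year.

2031-01-01 to 2031-11-18: 322 days, exemption €301000 → (€416000 − €301000) × 2.95% × 322/365 = €2992.8356
2031-11-19 to 2031-12-31: 43 days, exemption €220000 → (€416000 − €220000) × 2.95% × 43/365 = €681.1671
Total = €3674.0027

€3674.00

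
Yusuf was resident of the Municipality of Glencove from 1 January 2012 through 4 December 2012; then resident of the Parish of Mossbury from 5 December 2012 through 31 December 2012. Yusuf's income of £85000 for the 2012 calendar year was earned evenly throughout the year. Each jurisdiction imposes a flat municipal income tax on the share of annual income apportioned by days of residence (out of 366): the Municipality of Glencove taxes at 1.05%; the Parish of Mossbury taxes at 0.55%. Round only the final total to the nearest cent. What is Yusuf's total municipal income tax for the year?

The Municipality of Glencove, 1 January – 4 December 2012: 339 days → £85000 × 1.05% × 339/366 = £826.6598
The Parish of Mossbury, 5 December – 31 December 2012: 27 days → £85000 × 0.55% × 27/366 = £34.4877
Total = £861.1475

£861.15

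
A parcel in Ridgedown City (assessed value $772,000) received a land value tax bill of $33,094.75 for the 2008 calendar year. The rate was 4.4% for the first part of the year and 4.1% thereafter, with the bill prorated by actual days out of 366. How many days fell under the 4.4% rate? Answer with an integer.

Let d = days at the first rate; then 366 − d days at the second rate.
$772,000 × [4.4%·d + 4.1%·(366−d)] / 366 = $33,094.75
Solving gives d = 228, so the new rate took effect on 16 August 2008.

228 days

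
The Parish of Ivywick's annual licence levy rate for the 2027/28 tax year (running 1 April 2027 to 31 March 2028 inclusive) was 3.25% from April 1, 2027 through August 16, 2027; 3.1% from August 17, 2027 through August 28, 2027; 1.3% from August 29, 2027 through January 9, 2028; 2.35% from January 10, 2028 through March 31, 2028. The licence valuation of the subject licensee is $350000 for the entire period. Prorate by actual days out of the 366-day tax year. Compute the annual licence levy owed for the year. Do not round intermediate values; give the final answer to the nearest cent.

April 1 – August 16, 2027: 138 days at 3.25% → $350000 × 3.25% × 138/366 = $4288.9344
August 17 – August 28, 2027: 12 days at 3.1% → $350000 × 3.1% × 12/366 = $355.7377
August 29, 2027 – January 9, 2028: 134 days at 1.3% → $350000 × 1.3% × 134/366 = $1665.8470
January 10 – March 31, 2028: 82 days at 2.35% → $350000 × 2.35% × 82/366 = $1842.7596
Total = $8153.2787

$8153.28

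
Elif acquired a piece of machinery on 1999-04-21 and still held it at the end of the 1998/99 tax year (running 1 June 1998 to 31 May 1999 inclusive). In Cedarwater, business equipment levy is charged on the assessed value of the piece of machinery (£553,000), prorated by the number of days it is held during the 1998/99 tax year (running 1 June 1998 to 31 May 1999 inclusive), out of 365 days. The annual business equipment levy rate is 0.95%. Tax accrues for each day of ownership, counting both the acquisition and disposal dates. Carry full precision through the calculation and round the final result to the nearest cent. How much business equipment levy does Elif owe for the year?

£590.12

Days held (1999-04-21 to 1999-05-31): 41 out of 365
Tax = £553,000 × 0.95% × 41/365 = £590.1192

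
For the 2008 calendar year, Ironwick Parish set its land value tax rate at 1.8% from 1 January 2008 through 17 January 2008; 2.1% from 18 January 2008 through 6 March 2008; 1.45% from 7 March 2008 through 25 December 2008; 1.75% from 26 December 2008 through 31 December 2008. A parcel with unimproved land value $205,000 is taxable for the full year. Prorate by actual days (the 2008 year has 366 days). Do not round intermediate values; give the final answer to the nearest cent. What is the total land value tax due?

$3,194.30

1 January – 17 January 2008: 17 days at 1.8% → $205,000 × 1.8% × 17/366 = $171.3934
18 January – 6 March 2008: 49 days at 2.1% → $205,000 × 2.1% × 49/366 = $576.3525
7 March – 25 December 2008: 294 days at 1.45% → $205,000 × 1.45% × 294/366 = $2,387.7459
26 December – 31 December 2008: 6 days at 1.75% → $205,000 × 1.75% × 6/366 = $58.8115
Total = $3,194.3033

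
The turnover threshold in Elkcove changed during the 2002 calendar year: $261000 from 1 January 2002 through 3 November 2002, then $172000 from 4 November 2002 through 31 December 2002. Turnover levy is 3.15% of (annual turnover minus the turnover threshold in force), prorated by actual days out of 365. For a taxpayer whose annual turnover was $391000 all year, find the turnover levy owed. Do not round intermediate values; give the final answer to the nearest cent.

$4540.49

1 January – 3 November 2002: 307 days, exemption $261000 → ($391000 − $261000) × 3.15% × 307/365 = $3444.2877
4 November – 31 December 2002: 58 days, exemption $172000 → ($391000 − $172000) × 3.15% × 58/365 = $1096.2000
Total = $4540.4877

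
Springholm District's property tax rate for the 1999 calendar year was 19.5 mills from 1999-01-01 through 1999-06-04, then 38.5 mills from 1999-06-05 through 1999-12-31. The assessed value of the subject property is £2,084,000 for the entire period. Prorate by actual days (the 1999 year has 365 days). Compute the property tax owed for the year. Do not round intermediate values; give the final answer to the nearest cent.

£63,419.26

1999-01-01 to 1999-06-04: 155 days at 19.5 mills → £2,084,000 × 1.95% × 155/365 = £17,257.2329
1999-06-05 to 1999-12-31: 210 days at 38.5 mills → £2,084,000 × 3.85% × 210/365 = £46,162.0274
Total = £63,419.2603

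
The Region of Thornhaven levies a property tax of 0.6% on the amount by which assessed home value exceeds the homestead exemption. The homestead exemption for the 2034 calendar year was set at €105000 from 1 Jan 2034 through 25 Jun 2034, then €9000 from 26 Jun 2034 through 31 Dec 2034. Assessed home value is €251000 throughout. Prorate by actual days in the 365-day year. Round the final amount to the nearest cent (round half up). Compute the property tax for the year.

€1174.26

1 Jan – 25 Jun 2034: 176 days, exemption €105000 → (€251000 − €105000) × 0.6% × 176/365 = €422.4000
26 Jun – 31 Dec 2034: 189 days, exemption €9000 → (€251000 − €9000) × 0.6% × 189/365 = €751.8575
Total = €1174.2575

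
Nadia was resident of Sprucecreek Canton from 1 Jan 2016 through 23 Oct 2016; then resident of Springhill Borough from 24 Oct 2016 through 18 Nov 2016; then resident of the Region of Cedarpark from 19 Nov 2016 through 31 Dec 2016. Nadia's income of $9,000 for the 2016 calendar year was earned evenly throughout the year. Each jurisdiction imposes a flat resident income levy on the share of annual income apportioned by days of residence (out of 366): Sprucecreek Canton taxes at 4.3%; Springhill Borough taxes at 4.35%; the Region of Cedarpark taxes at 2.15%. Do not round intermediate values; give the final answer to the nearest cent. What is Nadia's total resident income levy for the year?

$364.59

Sprucecreek Canton, 1 Jan – 23 Oct 2016: 297 days → $9,000 × 4.3% × 297/366 = $314.0410
Springhill Borough, 24 Oct – 18 Nov 2016: 26 days → $9,000 × 4.35% × 26/366 = $27.8115
The Region of Cedarpark, 19 Nov – 31 Dec 2016: 43 days → $9,000 × 2.15% × 43/366 = $22.7336
Total = $364.5861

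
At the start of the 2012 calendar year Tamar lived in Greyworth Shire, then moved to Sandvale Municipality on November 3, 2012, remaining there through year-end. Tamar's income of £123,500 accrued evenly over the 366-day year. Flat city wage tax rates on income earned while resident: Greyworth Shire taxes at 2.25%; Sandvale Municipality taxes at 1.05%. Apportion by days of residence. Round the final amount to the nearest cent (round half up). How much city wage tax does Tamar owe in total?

£2,539.85

Greyworth Shire, January 1 – November 2, 2012: 307 days → £123,500 × 2.25% × 307/366 = £2,330.8094
Sandvale Municipality, November 3 – December 31, 2012: 59 days → £123,500 × 1.05% × 59/366 = £209.0389
Total = £2,539.8484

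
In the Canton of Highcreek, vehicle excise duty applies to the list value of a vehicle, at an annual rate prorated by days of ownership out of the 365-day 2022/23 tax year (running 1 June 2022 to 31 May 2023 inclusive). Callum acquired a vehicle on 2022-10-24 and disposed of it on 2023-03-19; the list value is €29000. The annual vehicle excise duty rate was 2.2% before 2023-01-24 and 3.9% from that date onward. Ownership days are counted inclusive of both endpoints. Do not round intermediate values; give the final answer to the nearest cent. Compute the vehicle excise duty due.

2022-10-24 to 2023-01-23: 92 days at 2.2% → €29000 × 2.2% × 92/365 = €160.8110
2023-01-24 to 2023-03-19: 55 days at 3.9% → €29000 × 3.9% × 55/365 = €170.4247
Total = €331.2356

€331.24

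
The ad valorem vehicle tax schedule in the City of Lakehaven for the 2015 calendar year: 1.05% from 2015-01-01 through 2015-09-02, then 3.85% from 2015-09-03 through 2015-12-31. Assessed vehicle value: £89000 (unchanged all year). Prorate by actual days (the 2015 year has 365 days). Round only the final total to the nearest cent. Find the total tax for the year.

£1753.79

2015-01-01 to 2015-09-02: 245 days at 1.05% → £89000 × 1.05% × 245/365 = £627.2671
2015-09-03 to 2015-12-31: 120 days at 3.85% → £89000 × 3.85% × 120/365 = £1126.5205
Total = £1753.7877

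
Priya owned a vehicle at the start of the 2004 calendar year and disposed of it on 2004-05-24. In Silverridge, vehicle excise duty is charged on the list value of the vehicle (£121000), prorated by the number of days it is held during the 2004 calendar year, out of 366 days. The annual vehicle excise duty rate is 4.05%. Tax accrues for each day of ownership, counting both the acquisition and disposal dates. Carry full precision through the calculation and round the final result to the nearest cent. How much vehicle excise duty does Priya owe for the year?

£1941.45

Days held (2004-01-01 to 2004-05-24): 145 out of 366
Tax = £121000 × 4.05% × 145/366 = £1941.4549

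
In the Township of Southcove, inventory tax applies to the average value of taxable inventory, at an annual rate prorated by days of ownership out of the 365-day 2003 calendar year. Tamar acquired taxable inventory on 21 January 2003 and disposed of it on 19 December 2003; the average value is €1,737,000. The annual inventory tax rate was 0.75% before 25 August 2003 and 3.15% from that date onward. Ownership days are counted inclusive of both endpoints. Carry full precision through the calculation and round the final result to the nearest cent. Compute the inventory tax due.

21 January – 24 August 2003: 216 days at 0.75% → €1,737,000 × 0.75% × 216/365 = €7,709.4247
25 August – 19 December 2003: 117 days at 3.15% → €1,737,000 × 3.15% × 117/365 = €17,538.9411
Total = €25,248.3658

€25,248.37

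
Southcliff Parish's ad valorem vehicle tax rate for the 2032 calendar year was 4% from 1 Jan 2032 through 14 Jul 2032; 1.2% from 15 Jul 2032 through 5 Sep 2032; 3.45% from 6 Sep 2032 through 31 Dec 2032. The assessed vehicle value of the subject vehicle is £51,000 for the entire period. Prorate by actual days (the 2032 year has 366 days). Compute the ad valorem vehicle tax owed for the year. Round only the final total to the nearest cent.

1 Jan – 14 Jul 2032: 196 days at 4% → £51,000 × 4% × 196/366 = £1,092.4590
15 Jul – 5 Sep 2032: 53 days at 1.2% → £51,000 × 1.2% × 53/366 = £88.6230
6 Sep – 31 Dec 2032: 117 days at 3.45% → £51,000 × 3.45% × 117/366 = £562.4631
Total = £1,743.5451

£1,743.55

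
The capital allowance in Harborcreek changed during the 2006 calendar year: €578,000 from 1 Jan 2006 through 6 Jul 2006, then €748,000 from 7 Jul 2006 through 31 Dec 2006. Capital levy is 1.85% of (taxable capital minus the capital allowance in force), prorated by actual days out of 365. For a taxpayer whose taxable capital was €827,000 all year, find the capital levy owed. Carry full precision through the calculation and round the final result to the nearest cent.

€3,072.77

1 Jan – 6 Jul 2006: 187 days, exemption €578,000 → (€827,000 − €578,000) × 1.85% × 187/365 = €2,360.0425
7 Jul – 31 Dec 2006: 178 days, exemption €748,000 → (€827,000 − €748,000) × 1.85% × 178/365 = €712.7315
Total = €3,072.7740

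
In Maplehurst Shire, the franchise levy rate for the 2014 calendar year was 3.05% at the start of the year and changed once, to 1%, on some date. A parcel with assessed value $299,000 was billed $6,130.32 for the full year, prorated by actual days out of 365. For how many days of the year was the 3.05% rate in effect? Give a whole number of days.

187 days

Let d = days at the first rate; then 365 − d days at the second rate.
$299,000 × [3.05%·d + 1%·(365−d)] / 365 = $6,130.32
Solving gives d = 187, so the new rate took effect on 7 Jul 2014.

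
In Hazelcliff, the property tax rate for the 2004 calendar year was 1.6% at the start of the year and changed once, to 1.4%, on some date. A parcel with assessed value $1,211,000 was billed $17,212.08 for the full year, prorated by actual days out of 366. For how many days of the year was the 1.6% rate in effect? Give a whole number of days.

39 days

Let d = days at the first rate; then 366 − d days at the second rate.
$1,211,000 × [1.6%·d + 1.4%·(366−d)] / 366 = $17,212.08
Solving gives d = 39, so the new rate took effect on 9 Feb 2004.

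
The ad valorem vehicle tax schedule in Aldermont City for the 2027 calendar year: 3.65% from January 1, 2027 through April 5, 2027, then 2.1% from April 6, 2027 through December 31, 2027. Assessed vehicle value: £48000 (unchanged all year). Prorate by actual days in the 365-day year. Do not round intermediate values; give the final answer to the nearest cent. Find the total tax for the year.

January 1 – April 5, 2027: 95 days at 3.65% → £48000 × 3.65% × 95/365 = £456.0000
April 6 – December 31, 2027: 270 days at 2.1% → £48000 × 2.1% × 270/365 = £745.6438
Total = £1201.6438

£1201.64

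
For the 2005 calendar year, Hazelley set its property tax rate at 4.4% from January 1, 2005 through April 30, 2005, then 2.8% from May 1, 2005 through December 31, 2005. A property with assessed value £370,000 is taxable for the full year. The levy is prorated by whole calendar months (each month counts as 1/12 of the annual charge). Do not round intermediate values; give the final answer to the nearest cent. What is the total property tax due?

£12,333.33

January 1 – April 30, 2005: 4 months at 4.4% → £370,000 × 4.4% × 4/12 = £5,426.6667
May 1 – December 31, 2005: 8 months at 2.8% → £370,000 × 2.8% × 8/12 = £6,906.6667
Total = £12,333.3333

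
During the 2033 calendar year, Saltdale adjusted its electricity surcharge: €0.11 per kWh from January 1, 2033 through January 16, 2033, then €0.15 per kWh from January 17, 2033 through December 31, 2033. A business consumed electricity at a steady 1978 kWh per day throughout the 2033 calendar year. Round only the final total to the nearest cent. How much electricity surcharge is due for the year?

€107,029.58

January 1 – January 16, 2033: 16 days × 1978 kWh/day = 31,648 kWh at €0.11/kWh → €3,481.28
January 17 – December 31, 2033: 349 days × 1978 kWh/day = 690,322 kWh at €0.15/kWh → €103,548.30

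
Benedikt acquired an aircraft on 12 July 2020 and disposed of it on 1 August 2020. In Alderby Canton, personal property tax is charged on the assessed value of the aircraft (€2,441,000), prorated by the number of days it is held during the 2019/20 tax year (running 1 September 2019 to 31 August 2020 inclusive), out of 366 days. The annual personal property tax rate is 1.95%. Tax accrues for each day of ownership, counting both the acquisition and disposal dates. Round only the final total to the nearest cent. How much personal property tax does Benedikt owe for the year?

Days held (12 July – 1 August 2020): 21 out of 366
Tax = €2,441,000 × 1.95% × 21/366 = €2,731.1189

€2,731.12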